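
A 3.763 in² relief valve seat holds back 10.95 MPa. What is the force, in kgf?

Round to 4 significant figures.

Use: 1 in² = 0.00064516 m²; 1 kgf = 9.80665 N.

2711 kgf

10.95 MPa × 1000000 = 1.095×10⁷ Pa
3.763 in² × 0.00064516 = 0.00242774 m²
F = P × A = 1.095×10⁷ Pa × 0.00242774 m² = 26583.8 N
26583.8 N ÷ (9.80665 N/kgf) = 2710.79 kgf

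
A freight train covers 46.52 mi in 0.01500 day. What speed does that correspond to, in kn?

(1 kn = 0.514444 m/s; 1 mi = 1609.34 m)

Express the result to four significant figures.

46.52 mi × 1609.34 → 74866.5 m
0.01500 day × 86400 → 1296 s
v = d / t = 74866.5 m / 1296 s = 57.7674 m/s
57.7674 m/s ÷ (0.514444 m/s/kn) = 112.291 kn

112.3 kn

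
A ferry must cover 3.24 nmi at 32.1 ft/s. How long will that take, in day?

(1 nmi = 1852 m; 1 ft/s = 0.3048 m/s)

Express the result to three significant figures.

0.00710 day

3.24 nmi × 1852 = 6000.48 m
32.1 ft/s × 0.3048 = 9.78408 m/s
t = d / v = 6000.48 m / 9.78408 m/s = 613.29 s
613.29 s ÷ (86400 s/day) = 0.00709826 day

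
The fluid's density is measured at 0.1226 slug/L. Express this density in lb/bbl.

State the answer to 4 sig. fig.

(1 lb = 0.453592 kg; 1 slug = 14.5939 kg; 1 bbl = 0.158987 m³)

0.1226 slug/L × 14.5939 kg/slug ÷ 0.001 m³/L = 1789.21 kg/m³
1789.21 kg/m³ ÷ 0.453592 kg/lb × 0.158987 m³/bbl = 627.13 lb/bbl

627.1 lb/bbl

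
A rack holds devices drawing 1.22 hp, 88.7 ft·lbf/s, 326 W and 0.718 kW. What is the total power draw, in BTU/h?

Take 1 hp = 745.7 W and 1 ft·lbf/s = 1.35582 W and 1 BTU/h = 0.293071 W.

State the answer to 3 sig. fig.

7080 BTU/h

1.22 hp × 745.7 = 909.754 W
88.7 ft·lbf/s × 1.35582 = 120.261 W
326 W (already W)
0.718 kW × 1000 = 718 W
Sum: 909.754 + 120.261 + 326 + 718 = 2074.02 W
In BTU/h: 2074.02 / 0.293071 = 7076.85 BTU/h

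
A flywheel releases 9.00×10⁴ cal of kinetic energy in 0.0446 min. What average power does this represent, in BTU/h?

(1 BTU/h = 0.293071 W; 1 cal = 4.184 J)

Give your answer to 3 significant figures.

9.00×10⁴ cal × 4.184 → 376560 J
0.0446 min × 60 → 2.676 s
P = E / t = 376560 J / 2.676 s = 140717 W
140717 W ÷ (0.293071 W/BTU/h) = 480146 BTU/h

4.80×10⁵ BTU/h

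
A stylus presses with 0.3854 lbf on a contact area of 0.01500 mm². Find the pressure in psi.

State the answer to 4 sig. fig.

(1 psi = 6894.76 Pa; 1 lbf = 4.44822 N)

0.3854 lbf × 4.44822 = 1.71434 N
0.01500 mm² × 10⁻⁶ = 1.5×10⁻⁸ m²
P = F / A = 1.71434 N / 1.5×10⁻⁸ m² = 1.14289×10⁸ Pa
1.14289×10⁸ Pa ÷ (6894.76 Pa/psi) = 16576.2 psi

1.658×10⁴ psi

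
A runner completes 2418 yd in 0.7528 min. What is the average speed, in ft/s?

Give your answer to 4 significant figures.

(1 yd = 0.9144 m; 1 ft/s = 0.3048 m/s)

160.6 ft/s

2418 yd × 0.9144 → 2211.02 m
0.7528 min × 60 → 45.168 s
v = d / t = 2211.02 m / 45.168 s = 48.951 m/s
48.951 m/s ÷ (0.3048 m/s/ft/s) = 160.6 ft/s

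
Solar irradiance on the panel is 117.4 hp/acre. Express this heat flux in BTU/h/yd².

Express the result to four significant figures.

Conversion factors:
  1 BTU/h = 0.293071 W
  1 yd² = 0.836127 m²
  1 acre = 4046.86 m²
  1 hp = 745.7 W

117.4 hp/acre × 745.7 W/hp ÷ 4046.86 m²/acre = 21.6329 W/m²
21.6329 W/m² ÷ 0.293071 W/BTU/h × 0.836127 m²/yd² = 61.7183 BTU/h/yd²

61.72 BTU/h/yd²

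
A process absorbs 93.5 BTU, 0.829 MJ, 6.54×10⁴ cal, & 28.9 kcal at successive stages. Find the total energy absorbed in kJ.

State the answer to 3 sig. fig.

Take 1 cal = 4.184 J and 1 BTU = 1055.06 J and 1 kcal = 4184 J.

1320 kJ

93.5 BTU × 1055.06 = 98648.1 J
0.829 MJ × 1000000 = 829000 J
6.54×10⁴ cal × 4.184 = 273634 J
28.9 kcal × 4184 = 120918 J
Combined: 98648.1 + 829000 + 273634 + 120918 = 1.3222×10⁶ J
In kJ: 1.3222×10⁶ / 1000 = 1322.2 kJ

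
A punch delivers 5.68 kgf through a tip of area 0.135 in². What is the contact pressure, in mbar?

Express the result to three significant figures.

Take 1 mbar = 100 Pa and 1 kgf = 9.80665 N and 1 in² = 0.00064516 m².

6400 mbar

5.68 kgf × 9.80665 → 55.7018 N
0.135 in² × 0.00064516 → 8.70966×10⁻⁵ m²
P = F / A = 55.7018 N / 8.70966×10⁻⁵ m² = 639540 Pa
639540 Pa ÷ (100 Pa/mbar) = 6395.4 mbar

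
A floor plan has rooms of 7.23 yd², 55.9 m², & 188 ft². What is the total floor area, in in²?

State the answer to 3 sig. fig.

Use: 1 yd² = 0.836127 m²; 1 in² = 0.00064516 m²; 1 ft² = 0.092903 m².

7.23 yd² × 0.836127 = 6.0452 m²
55.9 m² (already m²)
188 ft² × 0.092903 = 17.4658 m²
Total: 6.0452 + 55.9 + 17.4658 = 79.411 m²
In in²: 79.411 / 0.00064516 = 123087 in²

1.23×10⁵ in²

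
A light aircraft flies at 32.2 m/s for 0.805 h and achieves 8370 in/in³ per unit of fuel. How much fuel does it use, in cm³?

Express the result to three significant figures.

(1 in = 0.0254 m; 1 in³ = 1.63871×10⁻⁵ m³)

0.805 h → 2898 s
d = v × t = 32.2 × 2898 = 93315.6 m
8370 in/in³ → 1.29735×10⁷ m/m³
V = d / (distance per unit fuel) = 93315.6 / 1.29735×10⁷ = 0.00719279 m³
In cm³: 0.00719279 / 10⁻⁶ = 7192.79 cm³

7190 cm³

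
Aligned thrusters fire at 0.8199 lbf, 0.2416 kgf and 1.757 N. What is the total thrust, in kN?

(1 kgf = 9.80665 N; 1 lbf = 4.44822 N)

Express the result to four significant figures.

0.007773 kN

0.8199 lbf × 4.44822 = 3.6471 N
0.2416 kgf × 9.80665 = 2.36929 N
1.757 N (already N)
Combined: 3.6471 + 2.36929 + 1.757 = 7.77339 N
In kN: 7.77339 / 1000 = 0.00777339 kN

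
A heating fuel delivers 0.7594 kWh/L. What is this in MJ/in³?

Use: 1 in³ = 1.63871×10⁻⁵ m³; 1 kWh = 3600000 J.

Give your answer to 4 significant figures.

0.7594 kWh/L × 3600000 J/kWh ÷ 0.001 m³/L = 2.73384×10⁹ J/m³
2.73384×10⁹ J/m³ ÷ 1000000 J/MJ × 1.63871×10⁻⁵ m³/in³ = 0.0447997 MJ/in³

0.04480 MJ/in³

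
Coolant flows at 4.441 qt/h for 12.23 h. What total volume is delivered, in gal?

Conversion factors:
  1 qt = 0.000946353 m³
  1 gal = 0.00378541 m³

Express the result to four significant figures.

4.441 qt/h → 1.16743×10⁻⁶ m³/s
12.23 h → 44028 s
V = Q × t = 1.16743×10⁻⁶ × 44028 = 0.0513996 m³
In gal: 0.0513996 / 0.00378541 = 13.5783 gal

13.58 gal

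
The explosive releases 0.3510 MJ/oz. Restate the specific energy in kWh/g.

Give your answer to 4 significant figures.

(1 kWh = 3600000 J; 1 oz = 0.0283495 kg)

0.003439 kWh/g

0.3510 MJ/oz × 1000000 J/MJ ÷ 0.0283495 kg/oz = 1.23812×10⁷ J/kg
1.23812×10⁷ J/kg ÷ 3600000 J/kWh × 0.001 kg/g = 0.00343922 kWh/g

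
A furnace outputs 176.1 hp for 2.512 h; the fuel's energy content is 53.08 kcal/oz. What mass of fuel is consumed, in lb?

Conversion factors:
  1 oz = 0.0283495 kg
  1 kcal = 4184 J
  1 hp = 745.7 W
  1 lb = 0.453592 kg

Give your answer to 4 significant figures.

176.1 hp → 131318 W
2.512 h → 9043.2 s
E = P × t = 131318 × 9043.2 = 1.18753×10⁹ J
53.08 kcal/oz → 7.83388×10⁶ J/kg
m = E / e_s = 1.18753×10⁹ / 7.83388×10⁶ = 151.589 kg
In lb: 151.589 / 0.453592 = 334.197 lb

334.2 lb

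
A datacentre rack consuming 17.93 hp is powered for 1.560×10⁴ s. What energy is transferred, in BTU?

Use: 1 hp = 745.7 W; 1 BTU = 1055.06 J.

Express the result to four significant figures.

17.93 hp × 745.7 = 13370.4 W
E = P × t = 13370.4 W × 15600 s = 2.08578×10⁸ J
2.08578×10⁸ J ÷ (1055.06 J/BTU) = 197693 BTU

1.977×10⁵ BTU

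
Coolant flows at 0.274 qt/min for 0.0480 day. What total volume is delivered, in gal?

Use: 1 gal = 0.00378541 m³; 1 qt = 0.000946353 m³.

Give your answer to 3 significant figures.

4.73 gal

0.274 qt/min → 4.32168×10⁻⁶ m³/s
0.0480 day → 4147.2 s
V = Q × t = 4.32168×10⁻⁶ × 4147.2 = 0.0179229 m³
In gal: 0.0179229 / 0.00378541 = 4.73473 gal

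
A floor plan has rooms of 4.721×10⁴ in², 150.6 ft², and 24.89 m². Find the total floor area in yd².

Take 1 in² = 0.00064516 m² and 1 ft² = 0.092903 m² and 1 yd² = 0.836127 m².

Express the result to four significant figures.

82.93 yd²

4.721×10⁴ in² × 0.00064516 → 30.458 m²
150.6 ft² × 0.092903 → 13.9912 m²
24.89 m² (already m²)
Total: 30.458 + 13.9912 + 24.89 = 69.3392 m²
In yd²: 69.3392 / 0.836127 = 82.929 yd²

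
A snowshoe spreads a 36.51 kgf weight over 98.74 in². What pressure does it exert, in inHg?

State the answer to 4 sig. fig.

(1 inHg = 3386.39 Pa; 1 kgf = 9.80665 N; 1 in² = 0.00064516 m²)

36.51 kgf × 9.80665 = 358.041 N
98.74 in² × 0.00064516 = 0.0637031 m²
P = F / A = 358.041 N / 0.0637031 m² = 5620.46 Pa
5620.46 Pa ÷ (3386.39 Pa/inHg) = 1.65972 inHg

1.660 inHg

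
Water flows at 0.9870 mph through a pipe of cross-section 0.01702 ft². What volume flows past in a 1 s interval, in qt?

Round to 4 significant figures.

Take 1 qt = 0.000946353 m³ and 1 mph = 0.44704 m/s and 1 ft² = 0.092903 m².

0.7372 qt

0.9870 mph × 0.44704 = 0.441228 m/s
0.01702 ft² × 0.092903 = 0.00158121 m²
V = v × A × t = 0.441228 m/s × 0.00158121 m² × 1 s = 6.97674×10⁻⁴ m³
6.97674×10⁻⁴ m³ ÷ (0.000946353 m³/qt) = 0.737224 qt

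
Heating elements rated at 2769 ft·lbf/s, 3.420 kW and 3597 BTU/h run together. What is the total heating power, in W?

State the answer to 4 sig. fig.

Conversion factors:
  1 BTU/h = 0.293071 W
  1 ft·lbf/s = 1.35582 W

2769 ft·lbf/s × 1.35582 = 3754.27 W
3.420 kW × 1000 = 3420 W
3597 BTU/h × 0.293071 = 1054.18 W
Combined: 3754.27 + 3420 + 1054.18 = 8228.45 W

8228 W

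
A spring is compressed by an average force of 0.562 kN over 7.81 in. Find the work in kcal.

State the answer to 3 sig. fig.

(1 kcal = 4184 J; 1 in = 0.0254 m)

0.0266 kcal

0.562 kN × 1000 → 562 N
7.81 in × 0.0254 → 0.198374 m
W = F × d = 562 N × 0.198374 m = 111.486 J
111.486 J ÷ (4184 J/kcal) = 0.0266458 kcal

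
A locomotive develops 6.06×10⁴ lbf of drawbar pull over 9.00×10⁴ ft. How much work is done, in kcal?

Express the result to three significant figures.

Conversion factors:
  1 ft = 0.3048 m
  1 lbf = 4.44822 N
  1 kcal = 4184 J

6.06×10⁴ lbf × 4.44822 = 269562 N
9.00×10⁴ ft × 0.3048 = 27432 m
W = F × d = 269562 N × 27432 m = 7.39462×10⁹ J
7.39462×10⁹ J ÷ (4184 J/kcal) = 1.76736×10⁶ kcal

1.77×10⁶ kcal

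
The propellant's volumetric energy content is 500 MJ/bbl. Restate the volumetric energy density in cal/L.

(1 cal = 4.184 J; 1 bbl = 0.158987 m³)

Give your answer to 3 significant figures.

7.52×10⁵ cal/L

500 MJ/bbl × 1000000 J/MJ ÷ 0.158987 m³/bbl = 3.14491×10⁹ J/m³
3.14491×10⁹ J/m³ ÷ 4.184 J/cal × 0.001 m³/L = 751652 cal/L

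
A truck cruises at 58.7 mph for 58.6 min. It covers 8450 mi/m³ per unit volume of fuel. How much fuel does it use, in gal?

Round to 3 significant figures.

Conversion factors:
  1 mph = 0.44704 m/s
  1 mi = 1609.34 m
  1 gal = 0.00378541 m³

58.7 mph → 26.2412 m/s
58.6 min → 3516 s
d = v × t = 26.2412 × 3516 = 92264.1 m
8450 mi/m³ → 1.35989×10⁷ m/m³
V = d / (distance per unit fuel) = 92264.1 / 1.35989×10⁷ = 0.00678467 m³
In gal: 0.00678467 / 0.00378541 = 1.79232 gal

1.79 gal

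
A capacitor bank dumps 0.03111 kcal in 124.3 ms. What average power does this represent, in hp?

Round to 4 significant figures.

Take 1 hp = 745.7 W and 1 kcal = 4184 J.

0.03111 kcal × 4184 → 130.164 J
124.3 ms × 0.001 → 0.1243 s
P = E / t = 130.164 J / 0.1243 s = 1047.18 W
1047.18 W ÷ (745.7 W/hp) = 1.40429 hp

1.404 hp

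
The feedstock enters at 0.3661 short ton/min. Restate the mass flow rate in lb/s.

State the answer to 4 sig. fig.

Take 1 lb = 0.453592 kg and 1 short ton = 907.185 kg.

12.20 lb/s

0.3661 short ton/min × 907.185 kg/short ton ÷ 60 s/min = 5.53534 kg/s
5.53534 kg/s ÷ 0.453592 kg/lb = 12.2033 lb/s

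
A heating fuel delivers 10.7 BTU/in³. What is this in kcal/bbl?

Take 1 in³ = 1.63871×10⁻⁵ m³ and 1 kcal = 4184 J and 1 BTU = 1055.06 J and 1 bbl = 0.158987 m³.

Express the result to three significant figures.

10.7 BTU/in³ × 1055.06 J/BTU ÷ 1.63871×10⁻⁵ m³/in³ = 6.88904×10⁸ J/m³
6.88904×10⁸ J/m³ ÷ 4184 J/kcal × 0.158987 m³/bbl = 26177.5 kcal/bbl

2.62×10⁴ kcal/bbl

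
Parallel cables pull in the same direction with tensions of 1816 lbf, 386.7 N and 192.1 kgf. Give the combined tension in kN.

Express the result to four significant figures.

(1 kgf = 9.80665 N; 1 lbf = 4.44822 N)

10.35 kN

1816 lbf × 4.44822 = 8077.97 N
386.7 N (already N)
192.1 kgf × 9.80665 = 1883.86 N
Sum: 8077.97 + 386.7 + 1883.86 = 10348.5 N
In kN: 10348.5 / 1000 = 10.3485 kN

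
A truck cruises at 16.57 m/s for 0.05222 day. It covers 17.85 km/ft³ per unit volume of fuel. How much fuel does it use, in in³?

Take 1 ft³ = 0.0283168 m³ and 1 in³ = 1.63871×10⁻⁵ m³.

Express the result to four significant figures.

0.05222 day → 4511.81 s
d = v × t = 16.57 × 4511.81 = 74760.7 m
17.85 km/ft³ → 630368 m/m³
V = d / (distance per unit fuel) = 74760.7 / 630368 = 0.118599 m³
In in³: 0.118599 / 1.63871×10⁻⁵ = 7237.34 in³

7237 in³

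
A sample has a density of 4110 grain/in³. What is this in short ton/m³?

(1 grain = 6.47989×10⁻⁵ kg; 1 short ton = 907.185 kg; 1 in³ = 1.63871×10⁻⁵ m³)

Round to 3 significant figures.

17.9 short ton/m³

4110 grain/in³ × 6.47989×10⁻⁵ kg/grain ÷ 1.63871×10⁻⁵ m³/in³ = 16252 kg/m³
16252 kg/m³ ÷ 907.185 kg/short ton = 17.9148 short ton/m³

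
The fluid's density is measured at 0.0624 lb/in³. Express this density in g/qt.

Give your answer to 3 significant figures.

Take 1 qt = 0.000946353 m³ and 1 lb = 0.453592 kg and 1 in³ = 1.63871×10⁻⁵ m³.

0.0624 lb/in³ × 0.453592 kg/lb ÷ 1.63871×10⁻⁵ m³/in³ = 1727.22 kg/m³
1727.22 kg/m³ ÷ 0.001 kg/g × 0.000946353 m³/qt = 1634.56 g/qt

1630 g/qt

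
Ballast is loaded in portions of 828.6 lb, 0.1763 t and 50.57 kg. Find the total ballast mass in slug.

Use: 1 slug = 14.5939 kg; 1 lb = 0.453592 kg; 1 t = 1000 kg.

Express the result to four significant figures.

828.6 lb × 0.453592 = 375.846 kg
0.1763 t × 1000 = 176.3 kg
50.57 kg (already kg)
Sum: 375.846 + 176.3 + 50.57 = 602.716 kg
In slug: 602.716 / 14.5939 = 41.2992 slug

41.30 slug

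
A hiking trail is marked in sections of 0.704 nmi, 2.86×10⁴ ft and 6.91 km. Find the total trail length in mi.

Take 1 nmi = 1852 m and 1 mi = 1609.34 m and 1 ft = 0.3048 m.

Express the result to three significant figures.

0.704 nmi × 1852 = 1303.81 m
2.86×10⁴ ft × 0.3048 = 8717.28 m
6.91 km × 1000 = 6910 m
Total: 1303.81 + 8717.28 + 6910 = 16931.1 m
In mi: 16931.1 / 1609.34 = 10.5205 mi

10.5 mi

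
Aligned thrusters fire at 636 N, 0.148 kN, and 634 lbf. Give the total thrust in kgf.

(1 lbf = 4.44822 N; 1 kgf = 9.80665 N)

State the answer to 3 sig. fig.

368 kgf

636 N (already N)
0.148 kN × 1000 → 148 N
634 lbf × 4.44822 → 2820.17 N
Total: 636 + 148 + 2820.17 = 3604.17 N
In kgf: 3604.17 / 9.80665 = 367.523 kgf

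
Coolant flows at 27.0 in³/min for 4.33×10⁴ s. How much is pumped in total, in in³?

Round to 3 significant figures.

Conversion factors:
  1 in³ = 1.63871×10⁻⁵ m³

1.95×10⁴ in³

27.0 in³/min → 7.3742×10⁻⁶ m³/s
V = Q × t = 7.3742×10⁻⁶ × 43300 = 0.319303 m³
In in³: 0.319303 / 1.63871×10⁻⁵ = 19485 in³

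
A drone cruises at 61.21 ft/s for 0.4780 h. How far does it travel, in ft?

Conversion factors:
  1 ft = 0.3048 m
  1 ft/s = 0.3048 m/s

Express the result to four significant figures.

61.21 ft/s × 0.3048 = 18.6568 m/s
0.4780 h × 3600 = 1720.8 s
d = v × t = 18.6568 m/s × 1720.8 s = 32104.6 m
32104.6 m ÷ (0.3048 m/ft) = 105330 ft

1.053×10⁵ ft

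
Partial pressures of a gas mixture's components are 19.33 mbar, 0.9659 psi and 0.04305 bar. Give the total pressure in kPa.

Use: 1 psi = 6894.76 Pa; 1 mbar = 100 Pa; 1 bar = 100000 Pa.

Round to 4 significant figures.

19.33 mbar × 100 = 1933 Pa
0.9659 psi × 6894.76 = 6659.65 Pa
0.04305 bar × 100000 = 4305 Pa
Sum: 1933 + 6659.65 + 4305 = 12897.6 Pa
In kPa: 12897.6 / 1000 = 12.8976 kPa

12.90 kPa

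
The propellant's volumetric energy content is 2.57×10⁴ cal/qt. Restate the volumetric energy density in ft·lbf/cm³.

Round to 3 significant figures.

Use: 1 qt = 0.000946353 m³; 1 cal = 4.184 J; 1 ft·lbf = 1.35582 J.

83.8 ft·lbf/cm³

2.57×10⁴ cal/qt × 4.184 J/cal ÷ 0.000946353 m³/qt = 1.13624×10⁸ J/m³
1.13624×10⁸ J/m³ ÷ 1.35582 J/ft·lbf × 10⁻⁶ m³/cm³ = 83.8046 ft·lbf/cm³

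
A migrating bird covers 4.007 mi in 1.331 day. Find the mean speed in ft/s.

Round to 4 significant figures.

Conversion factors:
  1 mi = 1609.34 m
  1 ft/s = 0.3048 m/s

4.007 mi × 1609.34 = 6448.63 m
1.331 day × 86400 = 114998 s
v = d / t = 6448.63 m / 114998 s = 0.056076 m/s
0.056076 m/s ÷ (0.3048 m/s/ft/s) = 0.183976 ft/s

0.1840 ft/s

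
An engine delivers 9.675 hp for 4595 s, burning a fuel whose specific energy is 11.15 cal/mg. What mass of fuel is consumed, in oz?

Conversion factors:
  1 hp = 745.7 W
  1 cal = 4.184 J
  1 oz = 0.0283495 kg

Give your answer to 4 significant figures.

9.675 hp → 7214.65 W
E = P × t = 7214.65 × 4595 = 3.31513×10⁷ J
11.15 cal/mg → 4.66516×10⁷ J/kg
m = E / e_s = 3.31513×10⁷ / 4.66516×10⁷ = 0.710614 kg
In oz: 0.710614 / 0.0283495 = 25.0662 oz

25.07 oz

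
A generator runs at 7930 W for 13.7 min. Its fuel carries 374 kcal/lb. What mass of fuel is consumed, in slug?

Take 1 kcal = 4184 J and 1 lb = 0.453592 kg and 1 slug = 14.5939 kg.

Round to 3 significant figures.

0.129 slug

13.7 min → 822 s
E = P × t = 7930 × 822 = 6.51846×10⁶ J
374 kcal/lb → 3.44983×10⁶ J/kg
m = E / e_s = 6.51846×10⁶ / 3.44983×10⁶ = 1.8895 kg
In slug: 1.8895 / 14.5939 = 0.129472 slug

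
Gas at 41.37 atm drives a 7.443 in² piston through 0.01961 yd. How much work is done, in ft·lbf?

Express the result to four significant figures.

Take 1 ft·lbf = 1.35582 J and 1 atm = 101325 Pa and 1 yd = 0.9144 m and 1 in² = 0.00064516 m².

41.37 atm → 4.19182×10⁶ Pa
7.443 in² → 0.00480193 m²
F = P × A = 4.19182×10⁶ × 0.00480193 = 20128.8 N
0.01961 yd → 0.0179314 m
W = F × d = 20128.8 × 0.0179314 = 360.938 J
In ft·lbf: 360.938 / 1.35582 = 266.214 ft·lbf

266.2 ft·lbf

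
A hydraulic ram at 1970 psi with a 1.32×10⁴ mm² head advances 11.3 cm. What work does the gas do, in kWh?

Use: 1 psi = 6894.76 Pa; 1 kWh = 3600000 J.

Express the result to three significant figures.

0.00563 kWh

1970 psi → 1.35827×10⁷ Pa
1.32×10⁴ mm² → 0.0132 m²
F = P × A = 1.35827×10⁷ × 0.0132 = 179292 N
11.3 cm → 0.113 m
W = F × d = 179292 × 0.113 = 20260 J
In kWh: 20260 / 3600000 = 0.00562778 kWh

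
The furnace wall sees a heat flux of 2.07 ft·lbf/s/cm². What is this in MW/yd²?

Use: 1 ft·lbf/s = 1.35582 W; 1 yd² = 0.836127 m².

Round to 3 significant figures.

0.0235 MW/yd²

2.07 ft·lbf/s/cm² × 1.35582 W/ft·lbf/s ÷ 0.0001 m²/cm² = 28065.5 W/m²
28065.5 W/m² ÷ 1000000 W/MW × 0.836127 m²/yd² = 0.0234663 MW/yd²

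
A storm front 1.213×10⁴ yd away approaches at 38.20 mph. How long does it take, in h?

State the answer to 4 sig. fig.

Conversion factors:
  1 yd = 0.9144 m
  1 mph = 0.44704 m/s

1.213×10⁴ yd × 0.9144 → 11091.7 m
38.20 mph × 0.44704 → 17.0769 m/s
t = d / v = 11091.7 m / 17.0769 m/s = 649.515 s
649.515 s ÷ (3600 s/h) = 0.180421 h

0.1804 h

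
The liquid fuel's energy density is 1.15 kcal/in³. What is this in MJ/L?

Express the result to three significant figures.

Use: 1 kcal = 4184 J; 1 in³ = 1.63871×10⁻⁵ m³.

0.294 MJ/L

1.15 kcal/in³ × 4184 J/kcal ÷ 1.63871×10⁻⁵ m³/in³ = 2.93621×10⁸ J/m³
2.93621×10⁸ J/m³ ÷ 1000000 J/MJ × 0.001 m³/L = 0.293621 MJ/L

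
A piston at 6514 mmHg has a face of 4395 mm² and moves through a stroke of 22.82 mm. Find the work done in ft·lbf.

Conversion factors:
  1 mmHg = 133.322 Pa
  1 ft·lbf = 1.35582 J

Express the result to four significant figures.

6514 mmHg → 868460 Pa
4395 mm² → 0.004395 m²
F = P × A = 868460 × 0.004395 = 3816.88 N
22.82 mm → 0.02282 m
W = F × d = 3816.88 × 0.02282 = 87.1012 J
In ft·lbf: 87.1012 / 1.35582 = 64.2425 ft·lbf

64.24 ft·lbf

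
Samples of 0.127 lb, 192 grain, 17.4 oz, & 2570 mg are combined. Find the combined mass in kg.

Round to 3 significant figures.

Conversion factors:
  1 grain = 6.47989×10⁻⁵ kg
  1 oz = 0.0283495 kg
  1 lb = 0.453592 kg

0.566 kg

0.127 lb × 0.453592 = 0.0576062 kg
192 grain × 6.47989×10⁻⁵ = 0.0124414 kg
17.4 oz × 0.0283495 = 0.493281 kg
2570 mg × 10⁻⁶ = 0.00257 kg
Total: 0.0576062 + 0.0124414 + 0.493281 + 0.00257 = 0.565899 kg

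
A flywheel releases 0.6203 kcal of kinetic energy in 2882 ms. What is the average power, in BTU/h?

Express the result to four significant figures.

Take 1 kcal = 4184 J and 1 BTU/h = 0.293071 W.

3073 BTU/h

0.6203 kcal × 4184 = 2595.34 J
2882 ms × 0.001 = 2.882 s
P = E / t = 2595.34 J / 2.882 s = 900.534 W
900.534 W ÷ (0.293071 W/BTU/h) = 3072.75 BTU/h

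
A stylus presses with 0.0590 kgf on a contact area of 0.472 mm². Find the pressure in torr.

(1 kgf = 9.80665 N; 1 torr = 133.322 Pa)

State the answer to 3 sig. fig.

0.0590 kgf × 9.80665 = 0.578592 N
0.472 mm² × 10⁻⁶ = 4.72×10⁻⁷ m²
P = F / A = 0.578592 N / 4.72×10⁻⁷ m² = 1.22583×10⁶ Pa
1.22583×10⁶ Pa ÷ (133.322 Pa/torr) = 9194.51 torr

9190 torr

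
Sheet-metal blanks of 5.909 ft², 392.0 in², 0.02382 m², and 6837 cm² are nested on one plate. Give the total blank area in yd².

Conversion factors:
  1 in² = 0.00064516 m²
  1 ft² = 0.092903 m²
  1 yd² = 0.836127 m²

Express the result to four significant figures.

1.805 yd²

5.909 ft² × 0.092903 = 0.548964 m²
392.0 in² × 0.00064516 = 0.252903 m²
0.02382 m² (already m²)
6837 cm² × 0.0001 = 0.6837 m²
Sum: 0.548964 + 0.252903 + 0.02382 + 0.6837 = 1.50939 m²
In yd²: 1.50939 / 0.836127 = 1.80522 yd²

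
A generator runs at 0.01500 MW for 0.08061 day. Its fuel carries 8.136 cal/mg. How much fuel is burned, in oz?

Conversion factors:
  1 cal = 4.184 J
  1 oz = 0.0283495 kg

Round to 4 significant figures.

0.01500 MW → 15000 W
0.08061 day → 6964.7 s
E = P × t = 15000 × 6964.7 = 1.0447×10⁸ J
8.136 cal/mg → 3.4041×10⁷ J/kg
m = E / e_s = 1.0447×10⁸ / 3.4041×10⁷ = 3.06895 kg
In oz: 3.06895 / 0.0283495 = 108.254 oz

108.3 oz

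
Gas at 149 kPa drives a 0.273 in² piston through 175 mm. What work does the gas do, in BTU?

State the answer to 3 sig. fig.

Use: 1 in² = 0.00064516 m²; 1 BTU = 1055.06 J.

149 kPa → 149000 Pa
0.273 in² → 1.76129×10⁻⁴ m²
F = P × A = 149000 × 1.76129×10⁻⁴ = 26.2432 N
175 mm → 0.175 m
W = F × d = 26.2432 × 0.175 = 4.59256 J
In BTU: 4.59256 / 1055.06 = 0.00435289 BTU

0.00435 BTU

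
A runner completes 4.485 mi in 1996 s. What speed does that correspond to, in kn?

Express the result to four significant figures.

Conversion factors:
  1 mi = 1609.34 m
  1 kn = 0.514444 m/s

4.485 mi × 1609.34 = 7217.89 m
v = d / t = 7217.89 m / 1996 s = 3.61618 m/s
3.61618 m/s ÷ (0.514444 m/s/kn) = 7.0293 kn

7.029 kn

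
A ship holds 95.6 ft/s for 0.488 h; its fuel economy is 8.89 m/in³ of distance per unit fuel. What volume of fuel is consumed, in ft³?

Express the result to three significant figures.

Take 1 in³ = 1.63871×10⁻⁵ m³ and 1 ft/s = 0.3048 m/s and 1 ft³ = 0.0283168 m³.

95.6 ft/s → 29.1389 m/s
0.488 h → 1756.8 s
d = v × t = 29.1389 × 1756.8 = 51191.2 m
8.89 m/in³ → 542500 m/m³
V = d / (distance per unit fuel) = 51191.2 / 542500 = 0.0943617 m³
In ft³: 0.0943617 / 0.0283168 = 3.33236 ft³

3.33 ft³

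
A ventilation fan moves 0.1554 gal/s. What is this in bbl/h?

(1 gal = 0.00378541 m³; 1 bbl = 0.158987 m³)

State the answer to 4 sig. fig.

13.32 bbl/h

0.1554 gal/s × 0.00378541 m³/gal = 5.88253×10⁻⁴ m³/s
5.88253×10⁻⁴ m³/s ÷ 0.158987 m³/bbl × 3600 s/h = 13.32 bbl/h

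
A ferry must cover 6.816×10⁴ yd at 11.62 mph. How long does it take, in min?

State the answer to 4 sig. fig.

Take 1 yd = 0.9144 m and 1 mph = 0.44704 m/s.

6.816×10⁴ yd × 0.9144 → 62325.5 m
11.62 mph × 0.44704 → 5.1946 m/s
t = d / v = 62325.5 m / 5.1946 m/s = 11998.1 s
11998.1 s ÷ (60 s/min) = 199.968 min

200.0 min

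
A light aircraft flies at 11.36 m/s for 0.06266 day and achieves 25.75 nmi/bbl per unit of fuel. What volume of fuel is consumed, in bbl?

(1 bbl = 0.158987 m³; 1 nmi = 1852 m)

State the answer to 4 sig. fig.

0.06266 day → 5413.82 s
d = v × t = 11.36 × 5413.82 = 61501 m
25.75 nmi/bbl → 299955 m/m³
V = d / (distance per unit fuel) = 61501 / 299955 = 0.205034 m³
In bbl: 0.205034 / 0.158987 = 1.28963 bbl

1.290 bbl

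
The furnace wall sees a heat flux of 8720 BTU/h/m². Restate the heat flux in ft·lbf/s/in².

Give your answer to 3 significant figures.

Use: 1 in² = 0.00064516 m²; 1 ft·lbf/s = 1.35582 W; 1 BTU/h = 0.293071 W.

8720 BTU/h/m² × 0.293071 W/BTU/h = 2555.58 W/m²
2555.58 W/m² ÷ 1.35582 W/ft·lbf/s × 0.00064516 m²/in² = 1.21606 ft·lbf/s/in²

1.22 ft·lbf/s/in²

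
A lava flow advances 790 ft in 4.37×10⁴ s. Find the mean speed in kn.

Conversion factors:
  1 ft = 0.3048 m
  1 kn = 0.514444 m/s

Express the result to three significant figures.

790 ft × 0.3048 = 240.792 m
v = d / t = 240.792 m / 43700 s = 0.00551011 m/s
0.00551011 m/s ÷ (0.514444 m/s/kn) = 0.0107108 kn

0.0107 kn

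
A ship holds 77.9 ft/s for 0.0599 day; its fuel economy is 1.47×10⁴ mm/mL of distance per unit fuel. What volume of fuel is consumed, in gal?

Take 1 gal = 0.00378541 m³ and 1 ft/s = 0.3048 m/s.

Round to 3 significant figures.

2.21 gal

77.9 ft/s → 23.7439 m/s
0.0599 day → 5175.36 s
d = v × t = 23.7439 × 5175.36 = 122883 m
1.47×10⁴ mm/mL → 1.47×10⁷ m/m³
V = d / (distance per unit fuel) = 122883 / 1.47×10⁷ = 0.00835939 m³
In gal: 0.00835939 / 0.00378541 = 2.20832 gal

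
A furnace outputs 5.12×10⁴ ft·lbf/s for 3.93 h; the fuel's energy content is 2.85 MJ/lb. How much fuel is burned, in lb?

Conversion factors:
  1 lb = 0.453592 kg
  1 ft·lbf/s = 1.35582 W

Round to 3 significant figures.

5.12×10⁴ ft·lbf/s → 69418 W
3.93 h → 14148 s
E = P × t = 69418 × 14148 = 9.82126×10⁸ J
2.85 MJ/lb → 6.28318×10⁶ J/kg
m = E / e_s = 9.82126×10⁸ / 6.28318×10⁶ = 156.31 kg
In lb: 156.31 / 0.453592 = 344.605 lb

345 lb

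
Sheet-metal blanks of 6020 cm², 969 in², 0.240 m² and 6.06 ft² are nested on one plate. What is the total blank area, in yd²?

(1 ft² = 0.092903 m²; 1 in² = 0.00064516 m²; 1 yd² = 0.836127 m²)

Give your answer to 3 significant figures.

6020 cm² × 0.0001 = 0.602 m²
969 in² × 0.00064516 = 0.62516 m²
0.240 m² (already m²)
6.06 ft² × 0.092903 = 0.562992 m²
Sum: 0.602 + 0.62516 + 0.24 + 0.562992 = 2.03015 m²
In yd²: 2.03015 / 0.836127 = 2.42804 yd²

2.43 yd²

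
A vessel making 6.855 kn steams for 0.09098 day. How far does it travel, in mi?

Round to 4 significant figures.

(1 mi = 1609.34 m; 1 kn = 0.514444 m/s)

17.22 mi

6.855 kn × 0.514444 → 3.52651 m/s
0.09098 day × 86400 → 7860.67 s
d = v × t = 3.52651 m/s × 7860.67 s = 27720.7 m
27720.7 m ÷ (1609.34 m/mi) = 17.2249 mi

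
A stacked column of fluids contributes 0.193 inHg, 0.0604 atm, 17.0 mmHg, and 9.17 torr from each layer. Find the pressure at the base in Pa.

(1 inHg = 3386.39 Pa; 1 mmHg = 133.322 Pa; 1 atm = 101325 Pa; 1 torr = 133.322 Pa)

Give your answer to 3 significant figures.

1.03×10⁴ Pa

0.193 inHg × 3386.39 = 653.573 Pa
0.0604 atm × 101325 = 6120.03 Pa
17.0 mmHg × 133.322 = 2266.47 Pa
9.17 torr × 133.322 = 1222.56 Pa
Sum: 653.573 + 6120.03 + 2266.47 + 1222.56 = 10262.6 Pa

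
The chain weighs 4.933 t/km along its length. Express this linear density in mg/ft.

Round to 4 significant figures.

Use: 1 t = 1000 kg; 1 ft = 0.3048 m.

4.933 t/km × 1000 kg/t ÷ 1000 m/km = 4.933 kg/m
4.933 kg/m ÷ 10⁻⁶ kg/mg × 0.3048 m/ft = 1.50358×10⁶ mg/ft

1.504×10⁶ mg/ft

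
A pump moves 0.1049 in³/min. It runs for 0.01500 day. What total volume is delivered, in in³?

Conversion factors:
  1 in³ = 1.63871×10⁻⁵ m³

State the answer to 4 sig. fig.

2.266 in³

0.1049 in³/min → 2.86501×10⁻⁸ m³/s
0.01500 day → 1296 s
V = Q × t = 2.86501×10⁻⁸ × 1296 = 3.71305×10⁻⁵ m³
In in³: 3.71305×10⁻⁵ / 1.63871×10⁻⁵ = 2.26584 in³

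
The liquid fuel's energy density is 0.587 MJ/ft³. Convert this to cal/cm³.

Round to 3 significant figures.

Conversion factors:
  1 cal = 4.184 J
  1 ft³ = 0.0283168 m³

0.587 MJ/ft³ × 1000000 J/MJ ÷ 0.0283168 m³/ft³ = 2.07297×10⁷ J/m³
2.07297×10⁷ J/m³ ÷ 4.184 J/cal × 10⁻⁶ m³/cm³ = 4.95452 cal/cm³

4.95 cal/cm³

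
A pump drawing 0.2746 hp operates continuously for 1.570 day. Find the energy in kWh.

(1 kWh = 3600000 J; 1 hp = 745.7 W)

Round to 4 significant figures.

0.2746 hp × 745.7 = 204.769 W
1.570 day × 86400 = 135648 s
E = P × t = 204.769 W × 135648 s = 2.77765×10⁷ J
2.77765×10⁷ J ÷ (3600000 J/kWh) = 7.71569 kWh

7.716 kWh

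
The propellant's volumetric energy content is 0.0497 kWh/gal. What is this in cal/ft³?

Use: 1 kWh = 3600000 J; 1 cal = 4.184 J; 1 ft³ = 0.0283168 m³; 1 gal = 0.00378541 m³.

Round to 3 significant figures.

0.0497 kWh/gal × 3600000 J/kWh ÷ 0.00378541 m³/gal = 4.72657×10⁷ J/m³
4.72657×10⁷ J/m³ ÷ 4.184 J/cal × 0.0283168 m³/ft³ = 319888 cal/ft³

3.20×10⁵ cal/ft³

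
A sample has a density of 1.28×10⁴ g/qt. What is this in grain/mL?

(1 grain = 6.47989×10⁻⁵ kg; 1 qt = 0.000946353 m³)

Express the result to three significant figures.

1.28×10⁴ g/qt × 0.001 kg/g ÷ 0.000946353 m³/qt = 13525.6 kg/m³
13525.6 kg/m³ ÷ 6.47989×10⁻⁵ kg/grain × 10⁻⁶ m³/mL = 208.732 grain/mL

209 grain/mL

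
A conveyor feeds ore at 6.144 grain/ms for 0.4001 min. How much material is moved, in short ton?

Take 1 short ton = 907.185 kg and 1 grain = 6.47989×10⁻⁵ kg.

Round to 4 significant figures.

6.144 grain/ms → 0.398124 kg/s
0.4001 min → 24.006 s
m = ṁ × t = 0.398124 × 24.006 = 9.55736 kg
In short ton: 9.55736 / 907.185 = 0.0105352 short ton

0.01054 short ton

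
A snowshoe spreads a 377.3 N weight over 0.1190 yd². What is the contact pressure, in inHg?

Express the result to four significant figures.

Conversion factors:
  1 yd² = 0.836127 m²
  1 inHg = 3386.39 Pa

0.1190 yd² × 0.836127 → 0.0994991 m²
P = F / A = 377.3 N / 0.0994991 m² = 3791.99 Pa
3791.99 Pa ÷ (3386.39 Pa/inHg) = 1.11977 inHg

1.120 inHg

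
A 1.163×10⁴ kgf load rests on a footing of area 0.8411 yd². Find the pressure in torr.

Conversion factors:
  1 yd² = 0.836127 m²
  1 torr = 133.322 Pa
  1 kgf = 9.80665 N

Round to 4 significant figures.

1.163×10⁴ kgf × 9.80665 → 114051 N
0.8411 yd² × 0.836127 → 0.703266 m²
P = F / A = 114051 N / 0.703266 m² = 162173 Pa
162173 Pa ÷ (133.322 Pa/torr) = 1216.4 torr

1216 torr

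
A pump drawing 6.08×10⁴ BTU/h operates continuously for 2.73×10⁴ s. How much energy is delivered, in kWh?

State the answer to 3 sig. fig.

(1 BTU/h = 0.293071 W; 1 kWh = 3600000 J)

6.08×10⁴ BTU/h × 0.293071 → 17818.7 W
E = P × t = 17818.7 W × 27300 s = 4.86451×10⁸ J
4.86451×10⁸ J ÷ (3600000 J/kWh) = 135.125 kWh

135 kWh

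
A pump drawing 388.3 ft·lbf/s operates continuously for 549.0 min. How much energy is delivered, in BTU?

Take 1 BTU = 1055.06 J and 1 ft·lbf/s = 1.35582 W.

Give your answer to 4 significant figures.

1.644×10⁴ BTU

388.3 ft·lbf/s × 1.35582 → 526.465 W
549.0 min × 60 → 32940 s
E = P × t = 526.465 W × 32940 s = 1.73418×10⁷ J
1.73418×10⁷ J ÷ (1055.06 J/BTU) = 16436.8 BTU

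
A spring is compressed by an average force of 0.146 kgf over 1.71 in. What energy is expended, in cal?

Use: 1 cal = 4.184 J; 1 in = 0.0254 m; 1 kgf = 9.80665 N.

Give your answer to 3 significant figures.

0.146 kgf × 9.80665 → 1.43177 N
1.71 in × 0.0254 → 0.043434 m
W = F × d = 1.43177 N × 0.043434 m = 0.0621875 J
0.0621875 J ÷ (4.184 J/cal) = 0.0148632 cal

0.0149 cal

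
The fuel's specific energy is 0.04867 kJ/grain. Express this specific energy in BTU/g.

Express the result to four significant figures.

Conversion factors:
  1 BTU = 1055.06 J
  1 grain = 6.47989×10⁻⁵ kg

0.04867 kJ/grain × 1000 J/kJ ÷ 6.47989×10⁻⁵ kg/grain = 751093 J/kg
751093 J/kg ÷ 1055.06 J/BTU × 0.001 kg/g = 0.711896 BTU/g

0.7119 BTU/g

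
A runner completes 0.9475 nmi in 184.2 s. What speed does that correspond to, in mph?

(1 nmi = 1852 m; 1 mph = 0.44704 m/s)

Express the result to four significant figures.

21.31 mph

0.9475 nmi × 1852 → 1754.77 m
v = d / t = 1754.77 m / 184.2 s = 9.52644 m/s
9.52644 m/s ÷ (0.44704 m/s/mph) = 21.31 mph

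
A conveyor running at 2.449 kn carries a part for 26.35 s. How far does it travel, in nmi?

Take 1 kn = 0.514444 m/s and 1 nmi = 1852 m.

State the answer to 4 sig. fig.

2.449 kn × 0.514444 = 1.25987 m/s
d = v × t = 1.25987 m/s × 26.35 s = 33.1976 m
33.1976 m ÷ (1852 m/nmi) = 0.0179253 nmi

0.01793 nmi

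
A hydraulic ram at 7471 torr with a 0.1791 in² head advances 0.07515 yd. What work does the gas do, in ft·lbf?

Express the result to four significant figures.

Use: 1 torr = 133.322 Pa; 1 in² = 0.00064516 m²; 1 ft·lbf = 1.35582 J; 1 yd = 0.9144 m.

7471 torr → 996049 Pa
0.1791 in² → 1.15548×10⁻⁴ m²
F = P × A = 996049 × 1.15548×10⁻⁴ = 115.091 N
0.07515 yd → 0.0687172 m
W = F × d = 115.091 × 0.0687172 = 7.90873 J
In ft·lbf: 7.90873 / 1.35582 = 5.83317 ft·lbf

5.833 ft·lbf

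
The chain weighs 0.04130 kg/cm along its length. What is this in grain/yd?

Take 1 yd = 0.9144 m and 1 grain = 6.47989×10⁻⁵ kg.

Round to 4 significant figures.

5.828×10⁴ grain/yd

0.04130 kg/cm ÷ 0.01 m/cm = 4.13 kg/m
4.13 kg/m ÷ 6.47989×10⁻⁵ kg/grain × 0.9144 m/yd = 58279.9 grain/yd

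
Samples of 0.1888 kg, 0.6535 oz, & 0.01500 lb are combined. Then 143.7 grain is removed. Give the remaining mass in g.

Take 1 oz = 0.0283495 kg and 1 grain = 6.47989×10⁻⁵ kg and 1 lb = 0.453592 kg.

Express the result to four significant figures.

0.1888 kg (already kg)
0.6535 oz × 0.0283495 = 0.0185264 kg
0.01500 lb × 0.453592 = 0.00680388 kg
143.7 grain × 6.47989×10⁻⁵ = 0.0093116 kg
Net: 0.1888 + 0.0185264 + 0.00680388 − 0.0093116 = 0.204819 kg
In g: 0.204819 / 0.001 = 204.819 g

204.8 g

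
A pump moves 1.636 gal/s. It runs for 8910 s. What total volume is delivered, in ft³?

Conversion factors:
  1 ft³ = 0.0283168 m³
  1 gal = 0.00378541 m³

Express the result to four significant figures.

1949 ft³

1.636 gal/s → 0.00619293 m³/s
V = Q × t = 0.00619293 × 8910 = 55.179 m³
In ft³: 55.179 / 0.0283168 = 1948.63 ft³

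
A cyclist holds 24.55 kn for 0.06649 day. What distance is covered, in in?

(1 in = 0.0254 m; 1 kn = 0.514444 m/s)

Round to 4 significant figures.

24.55 kn × 0.514444 = 12.6296 m/s
0.06649 day × 86400 = 5744.74 s
d = v × t = 12.6296 m/s × 5744.74 s = 72553.8 m
72553.8 m ÷ (0.0254 m/in) = 2.85645×10⁶ in

2.856×10⁶ in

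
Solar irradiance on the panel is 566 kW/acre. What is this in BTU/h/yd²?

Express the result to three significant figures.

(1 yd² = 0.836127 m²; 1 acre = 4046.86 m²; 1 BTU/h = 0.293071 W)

566 kW/acre × 1000 W/kW ÷ 4046.86 m²/acre = 139.862 W/m²
139.862 W/m² ÷ 0.293071 W/BTU/h × 0.836127 m²/yd² = 399.024 BTU/h/yd²

399 BTU/h/yd²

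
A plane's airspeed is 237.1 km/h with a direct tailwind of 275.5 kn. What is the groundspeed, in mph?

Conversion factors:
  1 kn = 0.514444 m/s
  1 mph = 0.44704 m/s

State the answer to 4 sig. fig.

464.4 mph

237.1 km/h × (1/3.6) = 65.8611 m/s
275.5 kn × 0.514444 = 141.729 m/s
Combined: 65.8611 + 141.729 = 207.59 m/s
In mph: 207.59 / 0.44704 = 464.366 mph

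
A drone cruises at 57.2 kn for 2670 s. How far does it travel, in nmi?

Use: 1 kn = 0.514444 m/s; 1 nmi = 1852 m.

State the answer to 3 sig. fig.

42.4 nmi

57.2 kn × 0.514444 → 29.4262 m/s
d = v × t = 29.4262 m/s × 2670 s = 78568 m
78568 m ÷ (1852 m/nmi) = 42.4233 nmi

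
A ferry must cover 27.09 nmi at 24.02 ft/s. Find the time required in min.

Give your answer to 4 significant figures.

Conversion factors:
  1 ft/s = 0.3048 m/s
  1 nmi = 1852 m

114.2 min

27.09 nmi × 1852 → 50170.7 m
24.02 ft/s × 0.3048 → 7.3213 m/s
t = d / v = 50170.7 m / 7.3213 m/s = 6852.7 s
6852.7 s ÷ (60 s/min) = 114.212 min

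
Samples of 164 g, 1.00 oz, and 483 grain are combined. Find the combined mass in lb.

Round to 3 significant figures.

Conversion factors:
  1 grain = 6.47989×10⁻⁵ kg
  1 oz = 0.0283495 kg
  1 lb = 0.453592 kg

164 g × 0.001 = 0.164 kg
1.00 oz × 0.0283495 = 0.0283495 kg
483 grain × 6.47989×10⁻⁵ = 0.0312979 kg
Combined: 0.164 + 0.0283495 + 0.0312979 = 0.223647 kg
In lb: 0.223647 / 0.453592 = 0.493058 lb

0.493 lb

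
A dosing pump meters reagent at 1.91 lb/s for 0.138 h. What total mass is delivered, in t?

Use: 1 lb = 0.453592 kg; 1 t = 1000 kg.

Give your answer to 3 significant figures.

0.430 t

1.91 lb/s → 0.866361 kg/s
0.138 h → 496.8 s
m = ṁ × t = 0.866361 × 496.8 = 430.408 kg
In t: 430.408 / 1000 = 0.430408 t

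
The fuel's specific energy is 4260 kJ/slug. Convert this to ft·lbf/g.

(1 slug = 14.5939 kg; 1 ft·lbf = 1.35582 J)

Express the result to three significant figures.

4260 kJ/slug × 1000 J/kJ ÷ 14.5939 kg/slug = 291903 J/kg
291903 J/kg ÷ 1.35582 J/ft·lbf × 0.001 kg/g = 215.296 ft·lbf/g

215 ft·lbf/g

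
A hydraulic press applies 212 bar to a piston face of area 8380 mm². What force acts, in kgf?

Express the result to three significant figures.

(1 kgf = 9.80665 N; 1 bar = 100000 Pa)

1.81×10⁴ kgf

212 bar × 100000 = 2.12×10⁷ Pa
8380 mm² × 10⁻⁶ = 0.00838 m²
F = P × A = 2.12×10⁷ Pa × 0.00838 m² = 177656 N
177656 N ÷ (9.80665 N/kgf) = 18115.9 kgf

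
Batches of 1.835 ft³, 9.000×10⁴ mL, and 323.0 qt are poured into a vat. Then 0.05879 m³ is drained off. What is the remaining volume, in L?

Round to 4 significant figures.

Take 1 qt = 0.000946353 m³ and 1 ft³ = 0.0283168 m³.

1.835 ft³ × 0.0283168 = 0.0519613 m³
9.000×10⁴ mL × 10⁻⁶ = 0.09 m³
323.0 qt × 0.000946353 = 0.305672 m³
0.05879 m³ (already m³)
Sum: 0.0519613 + 0.09 + 0.305672 − 0.05879 = 0.388843 m³
In L: 0.388843 / 0.001 = 388.843 L

388.8 L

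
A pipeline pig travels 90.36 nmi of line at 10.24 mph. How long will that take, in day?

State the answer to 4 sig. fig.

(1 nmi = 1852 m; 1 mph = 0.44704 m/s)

90.36 nmi × 1852 → 167347 m
10.24 mph × 0.44704 → 4.57769 m/s
t = d / v = 167347 m / 4.57769 m/s = 36557.1 s
36557.1 s ÷ (86400 s/day) = 0.423115 day

0.4231 day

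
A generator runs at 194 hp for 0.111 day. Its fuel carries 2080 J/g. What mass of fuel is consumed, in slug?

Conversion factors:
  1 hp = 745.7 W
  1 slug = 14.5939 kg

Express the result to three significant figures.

194 hp → 144666 W
0.111 day → 9590.4 s
E = P × t = 144666 × 9590.4 = 1.3874×10⁹ J
2080 J/g → 2.08×10⁶ J/kg
m = E / e_s = 1.3874×10⁹ / 2.08×10⁶ = 667.019 kg
In slug: 667.019 / 14.5939 = 45.7053 slug

45.7 slug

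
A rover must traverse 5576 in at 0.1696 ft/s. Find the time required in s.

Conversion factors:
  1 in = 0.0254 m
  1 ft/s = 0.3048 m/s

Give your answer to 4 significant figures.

5576 in × 0.0254 = 141.63 m
0.1696 ft/s × 0.3048 = 0.0516941 m/s
t = d / v = 141.63 m / 0.0516941 m/s = 2739.77 s

2740 s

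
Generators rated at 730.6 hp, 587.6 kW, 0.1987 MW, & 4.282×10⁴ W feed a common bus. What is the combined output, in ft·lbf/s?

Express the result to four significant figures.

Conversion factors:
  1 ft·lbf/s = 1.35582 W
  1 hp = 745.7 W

1.013×10⁶ ft·lbf/s

730.6 hp × 745.7 = 544808 W
587.6 kW × 1000 = 587600 W
0.1987 MW × 1000000 = 198700 W
4.282×10⁴ W (already W)
Sum: 544808 + 587600 + 198700 + 42820 = 1.37393×10⁶ W
In ft·lbf/s: 1.37393×10⁶ / 1.35582 = 1.01336×10⁶ ft·lbf/s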